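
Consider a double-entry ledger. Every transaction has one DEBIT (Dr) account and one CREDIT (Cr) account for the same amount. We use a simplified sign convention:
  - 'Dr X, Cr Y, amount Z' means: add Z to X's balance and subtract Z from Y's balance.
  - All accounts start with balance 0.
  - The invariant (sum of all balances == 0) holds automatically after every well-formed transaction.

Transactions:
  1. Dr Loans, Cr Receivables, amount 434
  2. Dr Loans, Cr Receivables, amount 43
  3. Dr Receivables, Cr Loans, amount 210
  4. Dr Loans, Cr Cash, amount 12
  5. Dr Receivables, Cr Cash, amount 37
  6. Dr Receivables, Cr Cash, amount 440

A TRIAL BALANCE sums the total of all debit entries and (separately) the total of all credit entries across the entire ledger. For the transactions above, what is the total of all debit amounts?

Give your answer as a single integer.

Answer: 1176

Derivation:
Txn 1: debit+=434
Txn 2: debit+=43
Txn 3: debit+=210
Txn 4: debit+=12
Txn 5: debit+=37
Txn 6: debit+=440
Total debits = 1176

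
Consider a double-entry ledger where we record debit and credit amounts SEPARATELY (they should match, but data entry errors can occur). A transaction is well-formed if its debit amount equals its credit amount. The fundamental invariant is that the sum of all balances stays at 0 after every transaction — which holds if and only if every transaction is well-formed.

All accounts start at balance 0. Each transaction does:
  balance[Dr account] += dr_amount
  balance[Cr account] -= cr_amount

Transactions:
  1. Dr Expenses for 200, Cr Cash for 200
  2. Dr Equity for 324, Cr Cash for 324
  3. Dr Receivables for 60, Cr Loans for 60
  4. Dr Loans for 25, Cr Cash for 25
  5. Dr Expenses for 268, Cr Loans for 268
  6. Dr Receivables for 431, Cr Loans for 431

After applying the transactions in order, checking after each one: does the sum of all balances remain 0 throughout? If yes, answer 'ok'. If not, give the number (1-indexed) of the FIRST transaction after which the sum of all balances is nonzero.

Answer: ok

Derivation:
After txn 1: dr=200 cr=200 sum_balances=0
After txn 2: dr=324 cr=324 sum_balances=0
After txn 3: dr=60 cr=60 sum_balances=0
After txn 4: dr=25 cr=25 sum_balances=0
After txn 5: dr=268 cr=268 sum_balances=0
After txn 6: dr=431 cr=431 sum_balances=0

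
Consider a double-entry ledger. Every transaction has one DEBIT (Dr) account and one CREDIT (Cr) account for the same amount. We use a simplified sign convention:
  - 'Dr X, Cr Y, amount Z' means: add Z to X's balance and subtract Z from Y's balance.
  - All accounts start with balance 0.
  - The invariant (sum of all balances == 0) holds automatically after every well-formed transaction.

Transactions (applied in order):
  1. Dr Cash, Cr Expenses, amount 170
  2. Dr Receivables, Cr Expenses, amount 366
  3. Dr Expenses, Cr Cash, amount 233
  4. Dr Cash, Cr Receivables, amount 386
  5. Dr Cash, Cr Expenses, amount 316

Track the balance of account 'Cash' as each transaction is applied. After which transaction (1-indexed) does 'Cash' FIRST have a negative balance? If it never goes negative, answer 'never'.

Answer: 3

Derivation:
After txn 1: Cash=170
After txn 2: Cash=170
After txn 3: Cash=-63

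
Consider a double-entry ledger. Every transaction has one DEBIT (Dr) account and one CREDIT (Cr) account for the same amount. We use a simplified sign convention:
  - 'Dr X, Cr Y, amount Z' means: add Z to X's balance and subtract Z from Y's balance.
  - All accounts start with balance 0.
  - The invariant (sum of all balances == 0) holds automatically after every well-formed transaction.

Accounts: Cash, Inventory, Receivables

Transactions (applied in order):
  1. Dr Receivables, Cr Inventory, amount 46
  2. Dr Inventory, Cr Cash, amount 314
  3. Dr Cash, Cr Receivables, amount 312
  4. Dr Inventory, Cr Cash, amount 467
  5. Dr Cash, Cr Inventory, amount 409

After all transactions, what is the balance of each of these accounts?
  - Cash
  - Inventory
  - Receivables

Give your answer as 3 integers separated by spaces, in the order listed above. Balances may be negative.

Answer: -60 326 -266

Derivation:
After txn 1 (Dr Receivables, Cr Inventory, amount 46): Inventory=-46 Receivables=46
After txn 2 (Dr Inventory, Cr Cash, amount 314): Cash=-314 Inventory=268 Receivables=46
After txn 3 (Dr Cash, Cr Receivables, amount 312): Cash=-2 Inventory=268 Receivables=-266
After txn 4 (Dr Inventory, Cr Cash, amount 467): Cash=-469 Inventory=735 Receivables=-266
After txn 5 (Dr Cash, Cr Inventory, amount 409): Cash=-60 Inventory=326 Receivables=-266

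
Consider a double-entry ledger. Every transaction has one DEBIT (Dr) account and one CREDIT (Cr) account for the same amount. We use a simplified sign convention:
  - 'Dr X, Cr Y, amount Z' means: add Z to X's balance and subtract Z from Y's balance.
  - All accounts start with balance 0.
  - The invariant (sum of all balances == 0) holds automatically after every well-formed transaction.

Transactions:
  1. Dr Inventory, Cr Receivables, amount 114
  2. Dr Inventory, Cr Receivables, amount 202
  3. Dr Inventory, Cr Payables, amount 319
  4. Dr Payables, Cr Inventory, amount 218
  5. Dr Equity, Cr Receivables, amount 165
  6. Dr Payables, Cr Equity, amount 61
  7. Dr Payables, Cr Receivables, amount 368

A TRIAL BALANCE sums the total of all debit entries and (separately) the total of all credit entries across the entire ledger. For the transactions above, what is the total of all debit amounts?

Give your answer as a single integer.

Answer: 1447

Derivation:
Txn 1: debit+=114
Txn 2: debit+=202
Txn 3: debit+=319
Txn 4: debit+=218
Txn 5: debit+=165
Txn 6: debit+=61
Txn 7: debit+=368
Total debits = 1447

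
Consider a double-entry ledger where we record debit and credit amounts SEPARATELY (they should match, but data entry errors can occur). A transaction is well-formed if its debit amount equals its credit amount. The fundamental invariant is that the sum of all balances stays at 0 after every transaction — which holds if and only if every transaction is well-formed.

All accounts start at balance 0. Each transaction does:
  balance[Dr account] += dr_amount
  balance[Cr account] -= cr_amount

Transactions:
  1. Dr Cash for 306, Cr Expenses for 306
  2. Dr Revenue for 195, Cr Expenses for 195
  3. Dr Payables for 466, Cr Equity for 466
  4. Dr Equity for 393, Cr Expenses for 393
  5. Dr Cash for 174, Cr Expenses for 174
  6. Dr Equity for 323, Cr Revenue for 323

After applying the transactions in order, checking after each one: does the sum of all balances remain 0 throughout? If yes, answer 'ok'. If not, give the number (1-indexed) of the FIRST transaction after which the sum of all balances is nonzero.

Answer: ok

Derivation:
After txn 1: dr=306 cr=306 sum_balances=0
After txn 2: dr=195 cr=195 sum_balances=0
After txn 3: dr=466 cr=466 sum_balances=0
After txn 4: dr=393 cr=393 sum_balances=0
After txn 5: dr=174 cr=174 sum_balances=0
After txn 6: dr=323 cr=323 sum_balances=0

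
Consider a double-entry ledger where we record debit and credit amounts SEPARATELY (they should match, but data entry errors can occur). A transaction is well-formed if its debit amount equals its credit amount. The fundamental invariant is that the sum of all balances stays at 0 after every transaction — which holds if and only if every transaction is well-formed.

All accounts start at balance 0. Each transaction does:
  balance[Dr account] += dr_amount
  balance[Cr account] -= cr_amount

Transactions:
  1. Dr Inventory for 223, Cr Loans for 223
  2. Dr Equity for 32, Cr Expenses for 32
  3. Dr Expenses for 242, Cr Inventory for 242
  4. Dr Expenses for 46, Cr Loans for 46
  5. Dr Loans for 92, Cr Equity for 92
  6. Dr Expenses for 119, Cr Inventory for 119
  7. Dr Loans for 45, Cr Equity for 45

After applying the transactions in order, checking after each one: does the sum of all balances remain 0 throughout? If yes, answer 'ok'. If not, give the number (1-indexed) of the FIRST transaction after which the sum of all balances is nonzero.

After txn 1: dr=223 cr=223 sum_balances=0
After txn 2: dr=32 cr=32 sum_balances=0
After txn 3: dr=242 cr=242 sum_balances=0
After txn 4: dr=46 cr=46 sum_balances=0
After txn 5: dr=92 cr=92 sum_balances=0
After txn 6: dr=119 cr=119 sum_balances=0
After txn 7: dr=45 cr=45 sum_balances=0

Answer: ok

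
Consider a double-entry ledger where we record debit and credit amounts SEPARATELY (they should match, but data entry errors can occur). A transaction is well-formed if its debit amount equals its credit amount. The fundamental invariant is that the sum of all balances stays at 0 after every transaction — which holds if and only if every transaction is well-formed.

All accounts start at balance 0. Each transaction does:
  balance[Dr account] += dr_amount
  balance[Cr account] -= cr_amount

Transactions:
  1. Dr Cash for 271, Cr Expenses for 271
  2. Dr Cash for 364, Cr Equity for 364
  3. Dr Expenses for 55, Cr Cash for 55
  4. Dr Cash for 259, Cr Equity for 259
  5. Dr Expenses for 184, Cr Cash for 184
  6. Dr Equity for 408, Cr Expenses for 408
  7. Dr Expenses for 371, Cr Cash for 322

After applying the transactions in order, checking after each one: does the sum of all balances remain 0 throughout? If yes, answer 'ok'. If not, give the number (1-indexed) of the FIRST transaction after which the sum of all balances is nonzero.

Answer: 7

Derivation:
After txn 1: dr=271 cr=271 sum_balances=0
After txn 2: dr=364 cr=364 sum_balances=0
After txn 3: dr=55 cr=55 sum_balances=0
After txn 4: dr=259 cr=259 sum_balances=0
After txn 5: dr=184 cr=184 sum_balances=0
After txn 6: dr=408 cr=408 sum_balances=0
After txn 7: dr=371 cr=322 sum_balances=49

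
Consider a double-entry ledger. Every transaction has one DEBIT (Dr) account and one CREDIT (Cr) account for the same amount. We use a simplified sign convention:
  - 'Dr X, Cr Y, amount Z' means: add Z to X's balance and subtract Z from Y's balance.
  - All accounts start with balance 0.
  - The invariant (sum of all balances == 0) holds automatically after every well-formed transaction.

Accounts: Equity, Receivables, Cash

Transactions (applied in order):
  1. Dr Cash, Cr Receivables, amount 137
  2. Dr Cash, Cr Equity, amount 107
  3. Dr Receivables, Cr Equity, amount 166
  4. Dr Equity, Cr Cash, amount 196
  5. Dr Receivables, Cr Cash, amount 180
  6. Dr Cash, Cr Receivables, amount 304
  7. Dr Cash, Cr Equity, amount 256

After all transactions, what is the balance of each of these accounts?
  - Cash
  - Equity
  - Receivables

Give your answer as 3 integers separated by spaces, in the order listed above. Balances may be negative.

Answer: 428 -333 -95

Derivation:
After txn 1 (Dr Cash, Cr Receivables, amount 137): Cash=137 Receivables=-137
After txn 2 (Dr Cash, Cr Equity, amount 107): Cash=244 Equity=-107 Receivables=-137
After txn 3 (Dr Receivables, Cr Equity, amount 166): Cash=244 Equity=-273 Receivables=29
After txn 4 (Dr Equity, Cr Cash, amount 196): Cash=48 Equity=-77 Receivables=29
After txn 5 (Dr Receivables, Cr Cash, amount 180): Cash=-132 Equity=-77 Receivables=209
After txn 6 (Dr Cash, Cr Receivables, amount 304): Cash=172 Equity=-77 Receivables=-95
After txn 7 (Dr Cash, Cr Equity, amount 256): Cash=428 Equity=-333 Receivables=-95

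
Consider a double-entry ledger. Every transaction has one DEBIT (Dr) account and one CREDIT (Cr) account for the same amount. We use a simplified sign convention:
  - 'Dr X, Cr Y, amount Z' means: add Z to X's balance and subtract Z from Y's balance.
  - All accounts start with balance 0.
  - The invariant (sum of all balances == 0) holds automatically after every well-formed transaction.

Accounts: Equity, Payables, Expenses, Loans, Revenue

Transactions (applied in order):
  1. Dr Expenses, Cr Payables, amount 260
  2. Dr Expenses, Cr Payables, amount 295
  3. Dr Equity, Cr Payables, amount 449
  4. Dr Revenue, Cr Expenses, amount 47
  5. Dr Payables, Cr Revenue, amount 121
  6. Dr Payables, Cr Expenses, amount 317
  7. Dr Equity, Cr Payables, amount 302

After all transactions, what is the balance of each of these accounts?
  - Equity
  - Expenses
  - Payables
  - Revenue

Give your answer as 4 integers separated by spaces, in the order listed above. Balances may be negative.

After txn 1 (Dr Expenses, Cr Payables, amount 260): Expenses=260 Payables=-260
After txn 2 (Dr Expenses, Cr Payables, amount 295): Expenses=555 Payables=-555
After txn 3 (Dr Equity, Cr Payables, amount 449): Equity=449 Expenses=555 Payables=-1004
After txn 4 (Dr Revenue, Cr Expenses, amount 47): Equity=449 Expenses=508 Payables=-1004 Revenue=47
After txn 5 (Dr Payables, Cr Revenue, amount 121): Equity=449 Expenses=508 Payables=-883 Revenue=-74
After txn 6 (Dr Payables, Cr Expenses, amount 317): Equity=449 Expenses=191 Payables=-566 Revenue=-74
After txn 7 (Dr Equity, Cr Payables, amount 302): Equity=751 Expenses=191 Payables=-868 Revenue=-74

Answer: 751 191 -868 -74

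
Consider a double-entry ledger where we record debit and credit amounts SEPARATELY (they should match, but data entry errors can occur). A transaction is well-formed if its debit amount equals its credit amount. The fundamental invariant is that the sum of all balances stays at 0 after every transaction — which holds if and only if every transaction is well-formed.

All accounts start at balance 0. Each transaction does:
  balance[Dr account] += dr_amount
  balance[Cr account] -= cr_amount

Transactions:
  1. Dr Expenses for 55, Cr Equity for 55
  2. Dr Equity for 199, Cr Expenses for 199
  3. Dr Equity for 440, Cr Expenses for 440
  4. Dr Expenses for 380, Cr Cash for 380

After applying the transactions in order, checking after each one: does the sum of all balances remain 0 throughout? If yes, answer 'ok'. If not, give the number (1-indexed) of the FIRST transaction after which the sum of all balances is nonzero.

Answer: ok

Derivation:
After txn 1: dr=55 cr=55 sum_balances=0
After txn 2: dr=199 cr=199 sum_balances=0
After txn 3: dr=440 cr=440 sum_balances=0
After txn 4: dr=380 cr=380 sum_balances=0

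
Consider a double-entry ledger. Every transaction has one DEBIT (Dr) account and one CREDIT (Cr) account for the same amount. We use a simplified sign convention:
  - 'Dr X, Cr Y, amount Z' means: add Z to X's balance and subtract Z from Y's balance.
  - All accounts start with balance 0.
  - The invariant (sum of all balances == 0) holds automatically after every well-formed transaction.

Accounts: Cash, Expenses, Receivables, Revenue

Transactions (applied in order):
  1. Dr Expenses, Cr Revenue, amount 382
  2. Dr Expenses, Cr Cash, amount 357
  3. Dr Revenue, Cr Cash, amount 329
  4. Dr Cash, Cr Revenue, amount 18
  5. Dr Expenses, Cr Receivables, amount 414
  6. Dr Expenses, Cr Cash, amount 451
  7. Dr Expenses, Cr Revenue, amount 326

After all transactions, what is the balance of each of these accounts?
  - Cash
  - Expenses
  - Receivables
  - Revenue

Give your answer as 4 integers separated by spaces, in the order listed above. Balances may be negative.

Answer: -1119 1930 -414 -397

Derivation:
After txn 1 (Dr Expenses, Cr Revenue, amount 382): Expenses=382 Revenue=-382
After txn 2 (Dr Expenses, Cr Cash, amount 357): Cash=-357 Expenses=739 Revenue=-382
After txn 3 (Dr Revenue, Cr Cash, amount 329): Cash=-686 Expenses=739 Revenue=-53
After txn 4 (Dr Cash, Cr Revenue, amount 18): Cash=-668 Expenses=739 Revenue=-71
After txn 5 (Dr Expenses, Cr Receivables, amount 414): Cash=-668 Expenses=1153 Receivables=-414 Revenue=-71
After txn 6 (Dr Expenses, Cr Cash, amount 451): Cash=-1119 Expenses=1604 Receivables=-414 Revenue=-71
After txn 7 (Dr Expenses, Cr Revenue, amount 326): Cash=-1119 Expenses=1930 Receivables=-414 Revenue=-397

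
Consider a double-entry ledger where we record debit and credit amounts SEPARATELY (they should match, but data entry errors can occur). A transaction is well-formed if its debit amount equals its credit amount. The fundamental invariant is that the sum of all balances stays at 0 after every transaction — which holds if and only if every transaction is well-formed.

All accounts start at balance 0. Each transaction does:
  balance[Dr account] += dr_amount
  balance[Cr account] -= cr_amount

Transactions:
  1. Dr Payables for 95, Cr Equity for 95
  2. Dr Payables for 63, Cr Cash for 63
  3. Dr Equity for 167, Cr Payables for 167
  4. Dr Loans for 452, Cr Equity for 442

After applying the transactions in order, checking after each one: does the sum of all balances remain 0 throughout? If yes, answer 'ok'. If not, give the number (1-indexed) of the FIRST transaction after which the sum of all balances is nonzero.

After txn 1: dr=95 cr=95 sum_balances=0
After txn 2: dr=63 cr=63 sum_balances=0
After txn 3: dr=167 cr=167 sum_balances=0
After txn 4: dr=452 cr=442 sum_balances=10

Answer: 4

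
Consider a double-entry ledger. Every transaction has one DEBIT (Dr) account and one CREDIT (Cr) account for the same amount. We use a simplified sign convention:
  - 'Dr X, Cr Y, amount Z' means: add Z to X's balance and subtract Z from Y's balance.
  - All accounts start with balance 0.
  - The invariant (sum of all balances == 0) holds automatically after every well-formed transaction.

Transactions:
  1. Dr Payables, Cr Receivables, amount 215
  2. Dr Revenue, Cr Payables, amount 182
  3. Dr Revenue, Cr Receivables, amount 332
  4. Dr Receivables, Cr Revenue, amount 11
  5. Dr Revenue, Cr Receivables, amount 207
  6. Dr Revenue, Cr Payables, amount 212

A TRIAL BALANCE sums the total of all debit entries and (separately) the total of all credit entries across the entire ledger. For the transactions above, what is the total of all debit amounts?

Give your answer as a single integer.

Txn 1: debit+=215
Txn 2: debit+=182
Txn 3: debit+=332
Txn 4: debit+=11
Txn 5: debit+=207
Txn 6: debit+=212
Total debits = 1159

Answer: 1159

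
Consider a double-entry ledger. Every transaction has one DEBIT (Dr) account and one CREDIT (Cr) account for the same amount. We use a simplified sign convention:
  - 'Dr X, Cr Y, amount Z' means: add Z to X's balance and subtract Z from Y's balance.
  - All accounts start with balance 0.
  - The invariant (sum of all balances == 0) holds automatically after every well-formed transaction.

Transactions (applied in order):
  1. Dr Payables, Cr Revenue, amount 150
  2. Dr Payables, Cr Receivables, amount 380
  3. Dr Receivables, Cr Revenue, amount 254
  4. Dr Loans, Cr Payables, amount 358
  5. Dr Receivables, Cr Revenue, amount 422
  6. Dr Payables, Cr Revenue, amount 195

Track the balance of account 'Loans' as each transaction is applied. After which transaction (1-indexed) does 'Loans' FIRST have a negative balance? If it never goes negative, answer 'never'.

Answer: never

Derivation:
After txn 1: Loans=0
After txn 2: Loans=0
After txn 3: Loans=0
After txn 4: Loans=358
After txn 5: Loans=358
After txn 6: Loans=358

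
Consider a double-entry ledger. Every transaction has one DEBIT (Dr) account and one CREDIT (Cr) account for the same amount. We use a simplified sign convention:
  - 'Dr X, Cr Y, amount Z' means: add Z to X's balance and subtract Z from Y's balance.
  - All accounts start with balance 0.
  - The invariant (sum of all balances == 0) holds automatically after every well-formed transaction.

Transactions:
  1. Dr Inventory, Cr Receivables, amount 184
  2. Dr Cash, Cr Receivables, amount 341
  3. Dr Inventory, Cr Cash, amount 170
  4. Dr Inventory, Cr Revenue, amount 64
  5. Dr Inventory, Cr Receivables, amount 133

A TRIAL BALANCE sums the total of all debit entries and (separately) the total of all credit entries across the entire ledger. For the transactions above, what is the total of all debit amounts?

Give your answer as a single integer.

Txn 1: debit+=184
Txn 2: debit+=341
Txn 3: debit+=170
Txn 4: debit+=64
Txn 5: debit+=133
Total debits = 892

Answer: 892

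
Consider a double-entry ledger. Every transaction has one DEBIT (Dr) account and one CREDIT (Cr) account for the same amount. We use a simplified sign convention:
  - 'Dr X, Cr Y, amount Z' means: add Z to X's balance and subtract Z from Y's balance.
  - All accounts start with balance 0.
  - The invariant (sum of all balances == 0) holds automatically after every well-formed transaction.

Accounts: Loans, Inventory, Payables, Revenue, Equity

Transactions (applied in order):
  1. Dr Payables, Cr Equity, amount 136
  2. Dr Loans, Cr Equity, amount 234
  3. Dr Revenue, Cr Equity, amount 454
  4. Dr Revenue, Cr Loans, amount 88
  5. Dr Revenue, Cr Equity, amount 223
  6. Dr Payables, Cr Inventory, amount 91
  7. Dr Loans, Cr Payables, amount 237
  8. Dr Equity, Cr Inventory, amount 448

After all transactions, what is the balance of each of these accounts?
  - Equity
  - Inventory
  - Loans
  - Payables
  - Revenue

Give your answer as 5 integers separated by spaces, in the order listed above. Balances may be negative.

Answer: -599 -539 383 -10 765

Derivation:
After txn 1 (Dr Payables, Cr Equity, amount 136): Equity=-136 Payables=136
After txn 2 (Dr Loans, Cr Equity, amount 234): Equity=-370 Loans=234 Payables=136
After txn 3 (Dr Revenue, Cr Equity, amount 454): Equity=-824 Loans=234 Payables=136 Revenue=454
After txn 4 (Dr Revenue, Cr Loans, amount 88): Equity=-824 Loans=146 Payables=136 Revenue=542
After txn 5 (Dr Revenue, Cr Equity, amount 223): Equity=-1047 Loans=146 Payables=136 Revenue=765
After txn 6 (Dr Payables, Cr Inventory, amount 91): Equity=-1047 Inventory=-91 Loans=146 Payables=227 Revenue=765
After txn 7 (Dr Loans, Cr Payables, amount 237): Equity=-1047 Inventory=-91 Loans=383 Payables=-10 Revenue=765
After txn 8 (Dr Equity, Cr Inventory, amount 448): Equity=-599 Inventory=-539 Loans=383 Payables=-10 Revenue=765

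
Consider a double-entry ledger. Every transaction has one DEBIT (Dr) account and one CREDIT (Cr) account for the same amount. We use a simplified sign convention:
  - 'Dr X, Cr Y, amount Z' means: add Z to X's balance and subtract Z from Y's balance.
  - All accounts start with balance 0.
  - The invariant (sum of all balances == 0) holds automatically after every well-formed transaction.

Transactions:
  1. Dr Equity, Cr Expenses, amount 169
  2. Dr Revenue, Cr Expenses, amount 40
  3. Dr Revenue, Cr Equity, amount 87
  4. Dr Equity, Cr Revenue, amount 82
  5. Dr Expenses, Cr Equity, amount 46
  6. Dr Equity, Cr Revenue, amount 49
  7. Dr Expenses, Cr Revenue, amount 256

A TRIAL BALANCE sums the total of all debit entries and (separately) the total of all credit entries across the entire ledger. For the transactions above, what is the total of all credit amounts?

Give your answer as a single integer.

Txn 1: credit+=169
Txn 2: credit+=40
Txn 3: credit+=87
Txn 4: credit+=82
Txn 5: credit+=46
Txn 6: credit+=49
Txn 7: credit+=256
Total credits = 729

Answer: 729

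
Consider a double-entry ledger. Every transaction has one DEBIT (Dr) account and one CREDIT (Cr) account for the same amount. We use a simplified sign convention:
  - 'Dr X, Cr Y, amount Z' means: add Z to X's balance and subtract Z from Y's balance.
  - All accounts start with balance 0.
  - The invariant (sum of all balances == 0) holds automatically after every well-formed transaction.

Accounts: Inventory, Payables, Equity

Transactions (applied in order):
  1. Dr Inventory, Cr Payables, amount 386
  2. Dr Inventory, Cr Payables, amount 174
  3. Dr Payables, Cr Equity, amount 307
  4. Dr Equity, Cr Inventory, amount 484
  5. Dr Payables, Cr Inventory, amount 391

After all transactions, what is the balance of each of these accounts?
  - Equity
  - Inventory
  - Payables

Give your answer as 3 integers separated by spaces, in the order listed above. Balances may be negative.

After txn 1 (Dr Inventory, Cr Payables, amount 386): Inventory=386 Payables=-386
After txn 2 (Dr Inventory, Cr Payables, amount 174): Inventory=560 Payables=-560
After txn 3 (Dr Payables, Cr Equity, amount 307): Equity=-307 Inventory=560 Payables=-253
After txn 4 (Dr Equity, Cr Inventory, amount 484): Equity=177 Inventory=76 Payables=-253
After txn 5 (Dr Payables, Cr Inventory, amount 391): Equity=177 Inventory=-315 Payables=138

Answer: 177 -315 138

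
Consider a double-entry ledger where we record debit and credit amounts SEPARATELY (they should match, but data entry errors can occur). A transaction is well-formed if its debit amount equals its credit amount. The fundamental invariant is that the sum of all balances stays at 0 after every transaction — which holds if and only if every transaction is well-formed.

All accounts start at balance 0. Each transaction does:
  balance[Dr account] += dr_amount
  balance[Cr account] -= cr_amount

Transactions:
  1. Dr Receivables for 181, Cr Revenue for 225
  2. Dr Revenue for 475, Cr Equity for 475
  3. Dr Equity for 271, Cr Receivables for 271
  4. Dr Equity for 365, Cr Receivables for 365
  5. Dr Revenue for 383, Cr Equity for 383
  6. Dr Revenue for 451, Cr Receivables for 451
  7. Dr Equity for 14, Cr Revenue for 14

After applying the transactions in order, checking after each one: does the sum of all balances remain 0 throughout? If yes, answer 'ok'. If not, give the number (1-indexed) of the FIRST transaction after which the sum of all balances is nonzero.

After txn 1: dr=181 cr=225 sum_balances=-44
After txn 2: dr=475 cr=475 sum_balances=-44
After txn 3: dr=271 cr=271 sum_balances=-44
After txn 4: dr=365 cr=365 sum_balances=-44
After txn 5: dr=383 cr=383 sum_balances=-44
After txn 6: dr=451 cr=451 sum_balances=-44
After txn 7: dr=14 cr=14 sum_balances=-44

Answer: 1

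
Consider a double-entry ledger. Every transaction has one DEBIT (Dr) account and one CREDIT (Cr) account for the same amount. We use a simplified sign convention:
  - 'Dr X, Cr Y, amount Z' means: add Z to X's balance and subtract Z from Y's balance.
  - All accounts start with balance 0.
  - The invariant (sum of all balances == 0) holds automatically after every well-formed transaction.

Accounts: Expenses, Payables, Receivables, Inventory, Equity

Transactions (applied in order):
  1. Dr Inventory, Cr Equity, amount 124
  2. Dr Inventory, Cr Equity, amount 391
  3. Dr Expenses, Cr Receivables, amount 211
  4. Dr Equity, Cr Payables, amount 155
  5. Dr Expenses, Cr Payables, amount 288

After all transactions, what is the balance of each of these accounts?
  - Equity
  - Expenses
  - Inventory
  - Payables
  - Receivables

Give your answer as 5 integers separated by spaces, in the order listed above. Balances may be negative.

Answer: -360 499 515 -443 -211

Derivation:
After txn 1 (Dr Inventory, Cr Equity, amount 124): Equity=-124 Inventory=124
After txn 2 (Dr Inventory, Cr Equity, amount 391): Equity=-515 Inventory=515
After txn 3 (Dr Expenses, Cr Receivables, amount 211): Equity=-515 Expenses=211 Inventory=515 Receivables=-211
After txn 4 (Dr Equity, Cr Payables, amount 155): Equity=-360 Expenses=211 Inventory=515 Payables=-155 Receivables=-211
After txn 5 (Dr Expenses, Cr Payables, amount 288): Equity=-360 Expenses=499 Inventory=515 Payables=-443 Receivables=-211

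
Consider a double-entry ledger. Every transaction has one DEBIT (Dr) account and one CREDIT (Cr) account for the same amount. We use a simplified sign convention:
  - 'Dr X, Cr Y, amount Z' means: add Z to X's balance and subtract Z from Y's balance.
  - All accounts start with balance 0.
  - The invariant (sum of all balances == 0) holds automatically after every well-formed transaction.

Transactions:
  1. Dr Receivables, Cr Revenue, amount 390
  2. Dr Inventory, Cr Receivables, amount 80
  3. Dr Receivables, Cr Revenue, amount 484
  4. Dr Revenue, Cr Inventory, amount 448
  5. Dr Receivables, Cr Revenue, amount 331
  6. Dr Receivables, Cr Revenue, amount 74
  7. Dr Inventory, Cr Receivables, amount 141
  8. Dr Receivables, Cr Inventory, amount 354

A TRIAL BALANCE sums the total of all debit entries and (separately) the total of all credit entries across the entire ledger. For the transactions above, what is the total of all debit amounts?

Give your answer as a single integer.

Answer: 2302

Derivation:
Txn 1: debit+=390
Txn 2: debit+=80
Txn 3: debit+=484
Txn 4: debit+=448
Txn 5: debit+=331
Txn 6: debit+=74
Txn 7: debit+=141
Txn 8: debit+=354
Total debits = 2302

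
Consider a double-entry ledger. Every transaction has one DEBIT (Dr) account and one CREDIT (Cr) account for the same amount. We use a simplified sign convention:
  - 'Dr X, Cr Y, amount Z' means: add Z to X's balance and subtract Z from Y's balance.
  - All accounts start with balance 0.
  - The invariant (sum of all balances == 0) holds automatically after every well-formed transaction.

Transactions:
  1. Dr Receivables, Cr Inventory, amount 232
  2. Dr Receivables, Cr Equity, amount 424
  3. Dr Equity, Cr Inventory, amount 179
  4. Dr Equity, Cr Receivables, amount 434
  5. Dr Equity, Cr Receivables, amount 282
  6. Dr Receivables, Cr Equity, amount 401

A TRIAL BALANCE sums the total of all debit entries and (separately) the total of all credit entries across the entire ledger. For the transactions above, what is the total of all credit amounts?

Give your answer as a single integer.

Txn 1: credit+=232
Txn 2: credit+=424
Txn 3: credit+=179
Txn 4: credit+=434
Txn 5: credit+=282
Txn 6: credit+=401
Total credits = 1952

Answer: 1952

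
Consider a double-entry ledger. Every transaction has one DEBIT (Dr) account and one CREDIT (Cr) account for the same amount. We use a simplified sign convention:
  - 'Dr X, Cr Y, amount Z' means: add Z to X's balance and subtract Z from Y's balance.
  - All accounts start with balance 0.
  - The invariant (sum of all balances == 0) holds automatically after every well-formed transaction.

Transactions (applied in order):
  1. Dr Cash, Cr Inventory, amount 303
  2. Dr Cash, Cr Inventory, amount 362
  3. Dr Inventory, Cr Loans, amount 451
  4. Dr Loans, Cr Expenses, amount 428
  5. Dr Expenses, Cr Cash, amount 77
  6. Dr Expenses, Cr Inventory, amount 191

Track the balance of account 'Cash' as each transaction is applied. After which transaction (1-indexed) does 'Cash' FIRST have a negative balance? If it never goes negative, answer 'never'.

Answer: never

Derivation:
After txn 1: Cash=303
After txn 2: Cash=665
After txn 3: Cash=665
After txn 4: Cash=665
After txn 5: Cash=588
After txn 6: Cash=588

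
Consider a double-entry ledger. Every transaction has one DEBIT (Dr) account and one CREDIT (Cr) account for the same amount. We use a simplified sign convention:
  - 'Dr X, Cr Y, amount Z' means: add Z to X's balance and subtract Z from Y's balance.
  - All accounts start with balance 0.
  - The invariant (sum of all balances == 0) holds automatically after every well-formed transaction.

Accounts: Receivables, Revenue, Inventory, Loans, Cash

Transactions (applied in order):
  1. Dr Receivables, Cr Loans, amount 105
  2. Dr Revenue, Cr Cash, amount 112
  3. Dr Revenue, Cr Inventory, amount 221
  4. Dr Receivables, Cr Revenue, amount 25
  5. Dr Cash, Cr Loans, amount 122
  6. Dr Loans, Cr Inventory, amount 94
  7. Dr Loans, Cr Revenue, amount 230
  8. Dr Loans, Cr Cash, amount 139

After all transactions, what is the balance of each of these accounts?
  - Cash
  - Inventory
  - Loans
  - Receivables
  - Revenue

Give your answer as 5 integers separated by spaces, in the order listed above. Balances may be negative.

Answer: -129 -315 236 130 78

Derivation:
After txn 1 (Dr Receivables, Cr Loans, amount 105): Loans=-105 Receivables=105
After txn 2 (Dr Revenue, Cr Cash, amount 112): Cash=-112 Loans=-105 Receivables=105 Revenue=112
After txn 3 (Dr Revenue, Cr Inventory, amount 221): Cash=-112 Inventory=-221 Loans=-105 Receivables=105 Revenue=333
After txn 4 (Dr Receivables, Cr Revenue, amount 25): Cash=-112 Inventory=-221 Loans=-105 Receivables=130 Revenue=308
After txn 5 (Dr Cash, Cr Loans, amount 122): Cash=10 Inventory=-221 Loans=-227 Receivables=130 Revenue=308
After txn 6 (Dr Loans, Cr Inventory, amount 94): Cash=10 Inventory=-315 Loans=-133 Receivables=130 Revenue=308
After txn 7 (Dr Loans, Cr Revenue, amount 230): Cash=10 Inventory=-315 Loans=97 Receivables=130 Revenue=78
After txn 8 (Dr Loans, Cr Cash, amount 139): Cash=-129 Inventory=-315 Loans=236 Receivables=130 Revenue=78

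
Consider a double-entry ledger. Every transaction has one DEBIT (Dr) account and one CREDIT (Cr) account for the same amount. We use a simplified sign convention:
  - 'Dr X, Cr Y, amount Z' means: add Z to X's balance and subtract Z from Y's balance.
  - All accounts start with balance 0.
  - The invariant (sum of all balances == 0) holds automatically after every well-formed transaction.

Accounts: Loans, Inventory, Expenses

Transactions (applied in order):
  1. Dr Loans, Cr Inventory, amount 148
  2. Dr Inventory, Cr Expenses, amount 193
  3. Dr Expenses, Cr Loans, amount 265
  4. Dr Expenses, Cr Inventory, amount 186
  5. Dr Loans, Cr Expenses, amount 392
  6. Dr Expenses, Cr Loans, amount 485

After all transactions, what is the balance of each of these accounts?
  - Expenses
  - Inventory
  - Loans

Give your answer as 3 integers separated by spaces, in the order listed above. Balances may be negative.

After txn 1 (Dr Loans, Cr Inventory, amount 148): Inventory=-148 Loans=148
After txn 2 (Dr Inventory, Cr Expenses, amount 193): Expenses=-193 Inventory=45 Loans=148
After txn 3 (Dr Expenses, Cr Loans, amount 265): Expenses=72 Inventory=45 Loans=-117
After txn 4 (Dr Expenses, Cr Inventory, amount 186): Expenses=258 Inventory=-141 Loans=-117
After txn 5 (Dr Loans, Cr Expenses, amount 392): Expenses=-134 Inventory=-141 Loans=275
After txn 6 (Dr Expenses, Cr Loans, amount 485): Expenses=351 Inventory=-141 Loans=-210

Answer: 351 -141 -210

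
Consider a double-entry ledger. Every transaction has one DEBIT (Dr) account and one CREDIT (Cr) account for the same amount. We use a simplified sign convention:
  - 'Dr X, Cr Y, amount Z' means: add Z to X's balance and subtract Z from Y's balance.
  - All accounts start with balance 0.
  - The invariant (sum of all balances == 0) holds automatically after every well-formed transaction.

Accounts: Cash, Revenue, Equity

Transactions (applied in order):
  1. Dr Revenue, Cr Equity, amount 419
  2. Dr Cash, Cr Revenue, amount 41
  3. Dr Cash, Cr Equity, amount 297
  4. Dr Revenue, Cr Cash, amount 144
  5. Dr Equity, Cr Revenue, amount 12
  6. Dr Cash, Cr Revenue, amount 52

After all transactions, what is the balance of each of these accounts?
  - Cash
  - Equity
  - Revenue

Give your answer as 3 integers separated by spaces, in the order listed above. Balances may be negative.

After txn 1 (Dr Revenue, Cr Equity, amount 419): Equity=-419 Revenue=419
After txn 2 (Dr Cash, Cr Revenue, amount 41): Cash=41 Equity=-419 Revenue=378
After txn 3 (Dr Cash, Cr Equity, amount 297): Cash=338 Equity=-716 Revenue=378
After txn 4 (Dr Revenue, Cr Cash, amount 144): Cash=194 Equity=-716 Revenue=522
After txn 5 (Dr Equity, Cr Revenue, amount 12): Cash=194 Equity=-704 Revenue=510
After txn 6 (Dr Cash, Cr Revenue, amount 52): Cash=246 Equity=-704 Revenue=458

Answer: 246 -704 458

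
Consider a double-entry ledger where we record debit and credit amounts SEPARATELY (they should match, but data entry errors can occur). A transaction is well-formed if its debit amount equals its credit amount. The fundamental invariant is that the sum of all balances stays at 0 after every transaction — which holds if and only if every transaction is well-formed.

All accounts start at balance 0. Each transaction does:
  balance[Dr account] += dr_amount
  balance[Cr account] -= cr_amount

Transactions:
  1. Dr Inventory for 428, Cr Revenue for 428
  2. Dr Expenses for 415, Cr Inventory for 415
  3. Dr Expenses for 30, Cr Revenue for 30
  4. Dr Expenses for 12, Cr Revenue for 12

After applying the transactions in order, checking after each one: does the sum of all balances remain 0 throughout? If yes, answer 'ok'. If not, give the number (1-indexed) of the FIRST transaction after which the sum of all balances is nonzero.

After txn 1: dr=428 cr=428 sum_balances=0
After txn 2: dr=415 cr=415 sum_balances=0
After txn 3: dr=30 cr=30 sum_balances=0
After txn 4: dr=12 cr=12 sum_balances=0

Answer: ok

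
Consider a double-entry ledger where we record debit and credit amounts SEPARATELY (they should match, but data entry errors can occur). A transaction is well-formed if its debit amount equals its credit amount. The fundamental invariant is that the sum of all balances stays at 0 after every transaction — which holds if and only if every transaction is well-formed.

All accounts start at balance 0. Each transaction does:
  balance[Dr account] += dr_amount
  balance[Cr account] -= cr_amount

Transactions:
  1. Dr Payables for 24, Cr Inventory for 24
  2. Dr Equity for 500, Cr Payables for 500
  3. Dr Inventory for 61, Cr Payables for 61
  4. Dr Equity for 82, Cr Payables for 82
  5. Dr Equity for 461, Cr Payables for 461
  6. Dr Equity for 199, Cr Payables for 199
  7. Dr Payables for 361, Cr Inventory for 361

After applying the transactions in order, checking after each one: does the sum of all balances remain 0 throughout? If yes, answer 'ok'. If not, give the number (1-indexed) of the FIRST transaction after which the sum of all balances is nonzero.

Answer: ok

Derivation:
After txn 1: dr=24 cr=24 sum_balances=0
After txn 2: dr=500 cr=500 sum_balances=0
After txn 3: dr=61 cr=61 sum_balances=0
After txn 4: dr=82 cr=82 sum_balances=0
After txn 5: dr=461 cr=461 sum_balances=0
After txn 6: dr=199 cr=199 sum_balances=0
After txn 7: dr=361 cr=361 sum_balances=0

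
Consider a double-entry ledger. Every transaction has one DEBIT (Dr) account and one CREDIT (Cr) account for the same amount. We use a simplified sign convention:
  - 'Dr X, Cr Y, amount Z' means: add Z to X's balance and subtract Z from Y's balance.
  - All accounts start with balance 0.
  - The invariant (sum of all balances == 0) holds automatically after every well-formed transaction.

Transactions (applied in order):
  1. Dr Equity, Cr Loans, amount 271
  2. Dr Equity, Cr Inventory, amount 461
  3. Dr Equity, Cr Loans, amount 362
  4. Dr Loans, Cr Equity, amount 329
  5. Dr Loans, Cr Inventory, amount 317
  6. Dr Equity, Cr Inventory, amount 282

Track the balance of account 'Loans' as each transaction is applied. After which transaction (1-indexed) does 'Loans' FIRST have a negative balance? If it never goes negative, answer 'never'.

After txn 1: Loans=-271

Answer: 1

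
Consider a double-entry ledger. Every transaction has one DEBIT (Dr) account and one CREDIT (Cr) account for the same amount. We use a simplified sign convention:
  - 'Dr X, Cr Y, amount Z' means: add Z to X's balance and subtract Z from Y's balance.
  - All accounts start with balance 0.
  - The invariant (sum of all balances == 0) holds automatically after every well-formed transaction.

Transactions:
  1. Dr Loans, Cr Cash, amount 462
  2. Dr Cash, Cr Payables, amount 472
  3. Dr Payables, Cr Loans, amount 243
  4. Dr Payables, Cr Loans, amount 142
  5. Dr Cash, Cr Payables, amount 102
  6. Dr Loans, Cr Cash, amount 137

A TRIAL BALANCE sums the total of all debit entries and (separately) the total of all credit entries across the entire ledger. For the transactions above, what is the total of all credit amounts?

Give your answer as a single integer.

Answer: 1558

Derivation:
Txn 1: credit+=462
Txn 2: credit+=472
Txn 3: credit+=243
Txn 4: credit+=142
Txn 5: credit+=102
Txn 6: credit+=137
Total credits = 1558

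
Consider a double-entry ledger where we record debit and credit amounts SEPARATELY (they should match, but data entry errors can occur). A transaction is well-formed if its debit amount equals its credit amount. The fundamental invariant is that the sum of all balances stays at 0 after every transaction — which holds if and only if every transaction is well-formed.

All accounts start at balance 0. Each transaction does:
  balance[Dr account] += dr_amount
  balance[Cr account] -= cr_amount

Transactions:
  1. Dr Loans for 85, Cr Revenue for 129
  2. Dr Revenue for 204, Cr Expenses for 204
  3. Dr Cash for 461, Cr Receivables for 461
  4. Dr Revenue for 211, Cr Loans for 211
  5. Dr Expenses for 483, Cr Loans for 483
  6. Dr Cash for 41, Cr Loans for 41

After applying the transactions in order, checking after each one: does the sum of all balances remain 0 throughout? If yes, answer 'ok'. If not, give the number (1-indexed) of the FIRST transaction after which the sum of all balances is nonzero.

Answer: 1

Derivation:
After txn 1: dr=85 cr=129 sum_balances=-44
After txn 2: dr=204 cr=204 sum_balances=-44
After txn 3: dr=461 cr=461 sum_balances=-44
After txn 4: dr=211 cr=211 sum_balances=-44
After txn 5: dr=483 cr=483 sum_balances=-44
After txn 6: dr=41 cr=41 sum_balances=-44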